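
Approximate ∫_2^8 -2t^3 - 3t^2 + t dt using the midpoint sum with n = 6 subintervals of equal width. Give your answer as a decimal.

-2497.5

Δt = (8 − 2)/6 = 1.
Midpoints: 2.5, 3.5, 4.5, 5.5, 6.5, 7.5.
f(2.5) = -47.5, f(3.5) = -119, f(4.5) = -238.5, f(5.5) = -418, f(6.5) = -669.5, f(7.5) = -1005.
Sum = Δt · [f(2.5) + f(3.5) + f(4.5) + ...].
Sum = -2497.5.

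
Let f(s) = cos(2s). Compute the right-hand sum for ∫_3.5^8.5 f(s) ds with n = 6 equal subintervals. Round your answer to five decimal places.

-1.04137

Δs = (8.5 − 3.5)/6 = 5/6.
Right endpoints: 13/3, 31/6, 6, 41/6, 23/3, 8.5.
f(13/3) ≈ -0.72614, f(31/6) ≈ -0.61489, f(6) ≈ 0.84385, f(41/6) ≈ 0.45333, f(23/3) ≈ -0.93064, f(8.5) ≈ -0.27516.
Sum = Δs · [f(13/3) + f(31/6) + f(6) + ...].
Sum ≈ -1.04137.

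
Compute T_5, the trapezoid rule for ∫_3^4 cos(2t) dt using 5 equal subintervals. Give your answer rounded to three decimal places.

0.626

Δt = (4 − 3)/5 = 0.2.
f(3) ≈ 0.960, f(3.2) ≈ 0.993, f(3.4) ≈ 0.869, f(3.6) ≈ 0.608, f(3.8) ≈ 0.251, f(4) ≈ -0.146.
T_5 = (Δt/2)·[f(t_0) + 2f(t_1) + ... + 2f(t_{4}) + f(t_5)].
Sum ≈ 0.626.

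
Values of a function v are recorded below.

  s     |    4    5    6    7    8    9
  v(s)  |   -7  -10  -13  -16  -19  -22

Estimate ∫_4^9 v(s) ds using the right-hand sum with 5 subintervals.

Δs = 1.
Sum = 1·[(-10) + (-13) + (-16) + (-19) + (-22)] = -80.

-80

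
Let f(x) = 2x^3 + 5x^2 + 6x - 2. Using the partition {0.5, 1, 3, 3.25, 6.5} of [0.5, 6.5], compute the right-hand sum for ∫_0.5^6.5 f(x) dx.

Subinterval widths: 0.5, 2, 0.25, 3.25.
Right endpoints: 1, 3, 3.25, 6.5.
f(1) = 11, f(3) = 115, f(3.25) = 138.96875, f(6.5) = 797.5.
Sum = Σ Δx_i · f(x_i).
Sum = 2862.1171875.

2862.1171875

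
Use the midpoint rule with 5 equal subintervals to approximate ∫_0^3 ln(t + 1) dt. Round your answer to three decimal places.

2.556

Δt = (3 − 0)/5 = 0.6.
Midpoints: 0.3, 0.9, 1.5, 2.1, 2.7.
f(0.3) ≈ 0.262, f(0.9) ≈ 0.642, f(1.5) ≈ 0.916, f(2.1) ≈ 1.131, f(2.7) ≈ 1.308.
Sum = Δt · [f(0.3) + f(0.9) + f(1.5) + f(2.1) + f(2.7)].
Sum ≈ 2.556.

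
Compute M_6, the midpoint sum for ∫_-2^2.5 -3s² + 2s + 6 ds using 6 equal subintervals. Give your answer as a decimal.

6.2578125

Δs = (2.5 − (-2))/6 = 0.75.
Midpoints: -1.625, -0.875, -0.125, 0.625, 1.375, 2.125.
f(-1.625) = -5.171875, f(-0.875) = 1.953125, f(-0.125) = 5.703125, f(0.625) = 6.078125, f(1.375) = 3.078125, f(2.125) = -3.296875.
Sum = Δs · [f(-1.625) + f(-0.875) + f(-0.125) + ...].
Sum = 6.2578125.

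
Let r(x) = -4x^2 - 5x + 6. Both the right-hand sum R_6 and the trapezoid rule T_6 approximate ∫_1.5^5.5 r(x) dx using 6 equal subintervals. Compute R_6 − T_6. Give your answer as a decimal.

-44

R_6 ≈ -308.5185185.
T_6 ≈ -264.5185185.
R_6 − T_6 = -44.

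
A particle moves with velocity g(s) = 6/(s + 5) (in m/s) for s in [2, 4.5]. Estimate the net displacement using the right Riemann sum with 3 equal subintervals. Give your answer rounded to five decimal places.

Δs = (4.5 − 2)/3 = 5/6.
Right endpoints: 17/6, 11/3, 4.5.
g(17/6) = 36/47, g(11/3) = 9/13, g(4.5) = 12/19.
Sum = Δs · [g(17/6) + g(11/3) + g(4.5)].
Sum ≈ 1.74154.

1.74154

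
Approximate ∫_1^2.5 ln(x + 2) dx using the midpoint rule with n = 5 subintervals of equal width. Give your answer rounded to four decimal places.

Δx = (2.5 − 1)/5 = 0.3.
Midpoints: 1.15, 1.45, 1.75, 2.05, 2.35.
f(1.15) ≈ 1.1474, f(1.45) ≈ 1.2384, f(1.75) ≈ 1.3218, f(2.05) ≈ 1.3987, f(2.35) ≈ 1.4702.
Sum = Δx · [f(1.15) + f(1.45) + f(1.75) + f(2.05) + f(2.35)].
Sum ≈ 1.9729.

1.9729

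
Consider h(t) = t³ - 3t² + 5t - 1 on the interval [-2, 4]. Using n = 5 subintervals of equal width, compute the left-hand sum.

Δt = (4 − (-2))/5 = 1.2.
Left endpoints: -2, -0.8, 0.4, 1.6, 2.8.
h(-2) = -31, h(-0.8) = -7.432, h(0.4) = 0.584, h(1.6) = 3.416, h(2.8) = 11.432.
Sum = Δt · [h(-2) + h(-0.8) + h(0.4) + h(1.6) + h(2.8)].
Sum = -27.6.

-27.6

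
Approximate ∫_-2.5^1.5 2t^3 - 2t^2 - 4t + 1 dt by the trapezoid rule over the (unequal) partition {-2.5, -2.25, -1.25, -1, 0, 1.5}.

-19.2421875

Subinterval widths: 0.25, 1, 0.25, 1, 1.5.
f(-2.5) = -32.75, f(-2.25) = -22.90625, f(-1.25) = -1.03125, f(-1) = 1, f(0) = 1, f(1.5) = -2.75.
On each subinterval the trapezoid contributes (Δt_i/2)·[f(t_{i-1}) + f(t_i)].
Sum = -19.2421875.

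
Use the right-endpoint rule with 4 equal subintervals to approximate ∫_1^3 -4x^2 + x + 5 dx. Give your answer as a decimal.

Δx = (3 − 1)/4 = 0.5.
Right endpoints: 1.5, 2, 2.5, 3.
f(1.5) = -2.5, f(2) = -9, f(2.5) = -17.5, f(3) = -28.
Sum = Δx · [f(1.5) + f(2) + f(2.5) + f(3)].
Sum = -28.5.

-28.5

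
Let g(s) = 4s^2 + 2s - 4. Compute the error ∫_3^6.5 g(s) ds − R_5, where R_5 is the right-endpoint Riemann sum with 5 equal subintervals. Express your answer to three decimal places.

Exact integral: ∫_3^6.5 g(s) ds ≈ 349.41667.
R_5 = 399.56.
Error ≈ 349.41667 − 399.56 ≈ -50.143.

-50.143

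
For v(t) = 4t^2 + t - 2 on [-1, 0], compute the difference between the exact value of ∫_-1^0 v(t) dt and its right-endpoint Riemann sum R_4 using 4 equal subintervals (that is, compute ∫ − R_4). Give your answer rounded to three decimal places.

Exact integral: ∫_-1^0 v(t) dt ≈ -1.16667.
R_4 = -1.5.
Error ≈ -1.16667 − (-1.5) ≈ 0.333.

0.333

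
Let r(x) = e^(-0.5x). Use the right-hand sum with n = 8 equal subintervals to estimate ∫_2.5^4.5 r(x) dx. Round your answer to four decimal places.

Δx = (4.5 − 2.5)/8 = 0.25.
Right endpoints: 2.75, 3, 3.25, 3.5, 3.75, 4, 4.25, 4.5.
r(2.75) ≈ 0.2528, r(3) ≈ 0.2231, r(3.25) ≈ 0.1969, r(3.5) ≈ 0.1738, r(3.75) ≈ 0.1534, r(4) ≈ 0.1353, r(4.25) ≈ 0.1194, r(4.5) ≈ 0.1054.
Sum = Δx · [r(2.75) + r(3) + r(3.25) + ...].
Sum ≈ 0.3400.

0.3400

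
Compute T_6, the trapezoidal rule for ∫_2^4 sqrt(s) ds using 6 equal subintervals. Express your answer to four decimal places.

3.4468

Δs = (4 − 2)/6 = 1/3.
f(2) ≈ 1.4142, f(7/3) ≈ 1.5275, f(8/3) ≈ 1.6330, f(3) ≈ 1.7321, f(10/3) ≈ 1.8257, f(11/3) ≈ 1.9149, f(4) ≈ 2.0000.
T_6 = (Δs/2)·[f(s_0) + 2f(s_1) + ... + 2f(s_{5}) + f(s_6)].
Sum ≈ 3.4468.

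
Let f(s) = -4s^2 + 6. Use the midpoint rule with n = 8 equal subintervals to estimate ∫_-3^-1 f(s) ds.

Δs = (-1 − (-3))/8 = 0.25.
Midpoints: -2.875, -2.625, -2.375, -2.125, -1.875, -1.625, -1.375, -1.125.
f(-2.875) = -27.0625, f(-2.625) = -21.5625, f(-2.375) = -16.5625, f(-2.125) = -12.0625, f(-1.875) = -8.0625, f(-1.625) = -4.5625, f(-1.375) = -1.5625, f(-1.125) = 0.9375.
Sum = Δs · [f(-2.875) + f(-2.625) + f(-2.375) + ...].
Sum = -22.625.

-22.625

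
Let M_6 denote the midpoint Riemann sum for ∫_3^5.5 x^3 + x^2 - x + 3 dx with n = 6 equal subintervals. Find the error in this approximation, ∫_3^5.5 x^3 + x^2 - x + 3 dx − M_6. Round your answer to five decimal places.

0.49732

Exact integral: ∫_3^5.5 f(x) dx ≈ 251.8489583.
M_6 ≈ 251.3516348.
Error ≈ 251.8489583 − 251.3516348 ≈ 0.49732.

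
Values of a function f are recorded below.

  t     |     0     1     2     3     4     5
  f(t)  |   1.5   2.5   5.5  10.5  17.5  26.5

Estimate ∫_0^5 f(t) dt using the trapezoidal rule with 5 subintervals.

50

Δt = 1.
T_5 = (1/2)·[1.5 + 2·2.5 + 2·5.5 + 2·10.5 + 2·17.5 + 26.5] = 50.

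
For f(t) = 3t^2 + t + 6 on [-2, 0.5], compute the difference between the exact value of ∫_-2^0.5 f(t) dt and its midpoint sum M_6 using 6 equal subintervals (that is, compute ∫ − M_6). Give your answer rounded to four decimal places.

0.1085

Exact integral: ∫_-2^0.5 f(t) dt = 21.25.
M_6 ≈ 21.141493.
Error ≈ 21.25 − 21.141493 ≈ 0.1085.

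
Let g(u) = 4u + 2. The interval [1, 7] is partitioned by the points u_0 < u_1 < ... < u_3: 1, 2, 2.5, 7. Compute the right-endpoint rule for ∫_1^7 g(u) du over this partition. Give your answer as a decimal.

Subinterval widths: 1, 0.5, 4.5.
Right endpoints: 2, 2.5, 7.
g(2) = 10, g(2.5) = 12, g(7) = 30.
Sum = Σ Δu_i · g(u_i).
Sum = 151.

151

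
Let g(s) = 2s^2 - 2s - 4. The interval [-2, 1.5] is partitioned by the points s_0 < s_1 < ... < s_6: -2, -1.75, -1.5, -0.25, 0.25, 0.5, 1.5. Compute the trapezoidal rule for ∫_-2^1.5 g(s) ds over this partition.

Subinterval widths: 0.25, 0.25, 1.25, 0.5, 0.25, 1.
g(-2) = 8, g(-1.75) = 5.625, g(-1.5) = 3.5, g(-0.25) = -3.375, g(0.25) = -4.375, g(0.5) = -4.5, g(1.5) = -2.5.
On each subinterval the trapezoid contributes (Δs_i/2)·[g(s_{i-1}) + g(s_i)].
Sum = -3.625.

-3.625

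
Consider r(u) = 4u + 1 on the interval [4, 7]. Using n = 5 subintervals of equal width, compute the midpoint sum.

69

Δu = (7 − 4)/5 = 0.6.
Midpoints: 4.3, 4.9, 5.5, 6.1, 6.7.
r(4.3) = 18.2, r(4.9) = 20.6, r(5.5) = 23, r(6.1) = 25.4, r(6.7) = 27.8.
Sum = Δu · [r(4.3) + r(4.9) + r(5.5) + r(6.1) + r(6.7)].
Sum = 69.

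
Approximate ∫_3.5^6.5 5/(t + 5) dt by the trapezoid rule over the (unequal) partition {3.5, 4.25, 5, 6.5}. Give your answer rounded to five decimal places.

Subinterval widths: 0.75, 0.75, 1.5.
f(3.5) = 10/17, f(4.25) = 20/37, f(5) = 0.5, f(6.5) = 10/23.
On each subinterval the trapezoid contributes (Δt_i/2)·[f(t_{i-1}) + f(t_i)].
Sum ≈ 1.51458.

1.51458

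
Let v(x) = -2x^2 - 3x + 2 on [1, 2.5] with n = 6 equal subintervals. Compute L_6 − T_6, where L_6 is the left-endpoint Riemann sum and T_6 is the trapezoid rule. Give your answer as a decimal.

1.875

L_6 = -12.78125.
T_6 = -14.65625.
L_6 − T_6 = 1.875.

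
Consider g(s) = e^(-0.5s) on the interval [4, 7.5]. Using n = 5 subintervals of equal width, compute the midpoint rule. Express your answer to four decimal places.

Δs = (7.5 − 4)/5 = 0.7.
Midpoints: 4.35, 5.05, 5.75, 6.45, 7.15.
g(4.35) ≈ 0.1136, g(5.05) ≈ 0.0801, g(5.75) ≈ 0.0564, g(6.45) ≈ 0.0398, g(7.15) ≈ 0.0280.
Sum = Δs · [g(4.35) + g(5.05) + g(5.75) + g(6.45) + g(7.15)].
Sum ≈ 0.2225.

0.2225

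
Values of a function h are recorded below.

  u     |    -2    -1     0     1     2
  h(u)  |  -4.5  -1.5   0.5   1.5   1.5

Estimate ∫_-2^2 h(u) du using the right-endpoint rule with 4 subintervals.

Δu = 1.
Sum = 1·[(-1.5) + 0.5 + 1.5 + 1.5] = 2.

2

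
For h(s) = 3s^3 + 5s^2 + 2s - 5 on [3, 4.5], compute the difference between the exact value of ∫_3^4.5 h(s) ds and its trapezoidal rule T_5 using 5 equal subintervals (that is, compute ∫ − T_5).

Exact integral: ∫_3^4.5 h(s) ds = 357.421875.
T_5 = 358.29375.
Error = 357.421875 − 358.29375 = -0.871875.

-0.871875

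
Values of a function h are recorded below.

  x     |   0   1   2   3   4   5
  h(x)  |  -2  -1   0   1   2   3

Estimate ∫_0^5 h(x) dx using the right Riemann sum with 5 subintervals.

5

Δx = 1.
Sum = 1·[(-1) + 0 + 1 + 2 + 3] = 5.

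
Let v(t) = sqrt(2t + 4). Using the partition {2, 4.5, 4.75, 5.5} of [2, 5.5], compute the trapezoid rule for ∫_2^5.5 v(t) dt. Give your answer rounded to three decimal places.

11.783

Subinterval widths: 2.5, 0.25, 0.75.
v(2) ≈ 2.828, v(4.5) ≈ 3.606, v(4.75) ≈ 3.674, v(5.5) ≈ 3.873.
On each subinterval the trapezoid contributes (Δt_i/2)·[v(t_{i-1}) + v(t_i)].
Sum ≈ 11.783.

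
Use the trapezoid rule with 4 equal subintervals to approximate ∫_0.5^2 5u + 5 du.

Δu = (2 − 0.5)/4 = 0.375.
f(0.5) = 7.5, f(0.875) = 9.375, f(1.25) = 11.25, f(1.625) = 13.125, f(2) = 15.
T_4 = (Δu/2)·[f(u_0) + 2f(u_1) + 2f(u_2) + 2f(u_3) + f(u_4)].
Sum = 16.875.

16.875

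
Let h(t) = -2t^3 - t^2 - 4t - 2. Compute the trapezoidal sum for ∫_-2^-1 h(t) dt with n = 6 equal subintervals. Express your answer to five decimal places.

9.20370

Δt = (-1 − (-2))/6 = 1/6.
h(-2) = 18, h(-11/6) = 386/27, h(-5/3) = 301/27, h(-1.5) = 8.5, h(-4/3) = 170/27, h(-7/6) = 121/27, h(-1) = 3.
T_6 = (Δt/2)·[h(t_0) + 2h(t_1) + ... + 2h(t_{5}) + h(t_6)].
Sum ≈ 9.20370.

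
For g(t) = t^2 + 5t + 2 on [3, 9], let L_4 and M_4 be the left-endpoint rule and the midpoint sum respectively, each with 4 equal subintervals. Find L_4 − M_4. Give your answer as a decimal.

L_4 = 351.75.
M_4 = 424.875.
L_4 − M_4 = -73.125.

-73.125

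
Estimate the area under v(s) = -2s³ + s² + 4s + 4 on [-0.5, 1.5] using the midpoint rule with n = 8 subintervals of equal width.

Δs = (1.5 − (-0.5))/8 = 0.25.
Midpoints: -0.375, -0.125, 0.125, 0.375, 0.625, 0.875, 1.125, 1.375.
v(-0.375) = 2.74609375, v(-0.125) = 3.51953125, v(0.125) = 4.51171875, v(0.375) = 5.53515625, v(0.625) = 6.40234375, v(0.875) = 6.92578125, v(1.125) = 6.91796875, v(1.375) = 6.19140625.
Sum = Δs · [v(-0.375) + v(-0.125) + v(0.125) + ...].
Sum = 10.6875.

10.6875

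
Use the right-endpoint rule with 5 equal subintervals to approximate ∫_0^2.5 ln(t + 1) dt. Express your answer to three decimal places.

2.183

Δt = (2.5 − 0)/5 = 0.5.
Right endpoints: 0.5, 1, 1.5, 2, 2.5.
f(0.5) ≈ 0.405, f(1) ≈ 0.693, f(1.5) ≈ 0.916, f(2) ≈ 1.099, f(2.5) ≈ 1.253.
Sum = Δt · [f(0.5) + f(1) + f(1.5) + f(2) + f(2.5)].
Sum ≈ 2.183.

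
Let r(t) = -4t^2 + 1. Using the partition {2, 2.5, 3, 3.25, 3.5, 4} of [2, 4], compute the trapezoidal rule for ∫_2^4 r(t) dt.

-72.9375

Subinterval widths: 0.5, 0.5, 0.25, 0.25, 0.5.
r(2) = -15, r(2.5) = -24, r(3) = -35, r(3.25) = -41.25, r(3.5) = -48, r(4) = -63.
On each subinterval the trapezoid contributes (Δt_i/2)·[r(t_{i-1}) + r(t_i)].
Sum = -72.9375.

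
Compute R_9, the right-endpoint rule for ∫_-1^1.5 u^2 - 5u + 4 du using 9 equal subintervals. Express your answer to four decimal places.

6.8030

Δu = (1.5 − (-1))/9 = 5/18.
Right endpoints: -13/18, -4/9, -1/6, 1/9, 7/18, 2/3, 17/18, 11/9, 1.5.
f(-13/18) = 2635/324, f(-4/9) = 520/81, f(-1/6) = 175/36, f(1/9) = 280/81, f(7/18) = 715/324, f(2/3) = 10/9, f(17/18) = 55/324, f(11/9) = -50/81, f(1.5) = -1.25.
Sum = Δu · [f(-13/18) + f(-4/9) + f(-1/6) + ...].
Sum ≈ 6.8030.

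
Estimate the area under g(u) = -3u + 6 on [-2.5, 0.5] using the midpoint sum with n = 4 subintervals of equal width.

Δu = (0.5 − (-2.5))/4 = 0.75.
Midpoints: -2.125, -1.375, -0.625, 0.125.
g(-2.125) = 12.375, g(-1.375) = 10.125, g(-0.625) = 7.875, g(0.125) = 5.625.
Sum = Δu · [g(-2.125) + g(-1.375) + g(-0.625) + g(0.125)].
Sum = 27.

27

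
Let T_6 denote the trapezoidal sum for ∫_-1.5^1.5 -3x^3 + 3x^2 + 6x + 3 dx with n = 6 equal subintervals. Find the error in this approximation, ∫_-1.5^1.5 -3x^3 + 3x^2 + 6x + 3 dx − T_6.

-0.375

Exact integral: ∫_-1.5^1.5 f(x) dx = 15.75.
T_6 = 16.125.
Error = 15.75 − 16.125 = -0.375.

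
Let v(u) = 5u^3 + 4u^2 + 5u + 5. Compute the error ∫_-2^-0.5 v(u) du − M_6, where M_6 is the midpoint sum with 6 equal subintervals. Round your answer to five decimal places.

-0.11523

Exact integral: ∫_-2^-0.5 v(u) du = -11.296875.
M_6 ≈ -11.1816406.
Error ≈ -11.296875 − (-11.1816406) ≈ -0.11523.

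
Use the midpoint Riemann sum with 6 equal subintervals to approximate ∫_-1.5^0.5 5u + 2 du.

-1

Δu = (0.5 − (-1.5))/6 = 1/3.
Midpoints: -4/3, -1, -2/3, -1/3, 0, 1/3.
f(-4/3) = -14/3, f(-1) = -3, f(-2/3) = -4/3, f(-1/3) = 1/3, f(0) = 2, f(1/3) = 11/3.
Sum = Δu · [f(-4/3) + f(-1) + f(-2/3) + ...].
Sum = -1.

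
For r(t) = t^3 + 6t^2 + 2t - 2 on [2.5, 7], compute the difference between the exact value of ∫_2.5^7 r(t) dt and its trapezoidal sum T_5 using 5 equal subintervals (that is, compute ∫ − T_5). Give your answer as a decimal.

Exact integral: ∫_2.5^7 r(t) dt = 1278.984375.
T_5 = 1291.28625.
Error = 1278.984375 − 1291.28625 = -12.301875.

-12.301875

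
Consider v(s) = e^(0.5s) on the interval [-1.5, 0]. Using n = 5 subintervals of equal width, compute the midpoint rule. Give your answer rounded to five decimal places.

1.05428

Δs = (0 − (-1.5))/5 = 0.3.
Midpoints: -1.35, -1.05, -0.75, -0.45, -0.15.
v(-1.35) ≈ 0.50916, v(-1.05) ≈ 0.59156, v(-0.75) ≈ 0.68729, v(-0.45) ≈ 0.79852, v(-0.15) ≈ 0.92774.
Sum = Δs · [v(-1.35) + v(-1.05) + v(-0.75) + v(-0.45) + v(-0.15)].
Sum ≈ 1.05428.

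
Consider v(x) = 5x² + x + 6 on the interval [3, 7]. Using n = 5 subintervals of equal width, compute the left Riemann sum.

491.2

Δx = (7 − 3)/5 = 0.8.
Left endpoints: 3, 3.8, 4.6, 5.4, 6.2.
v(3) = 54, v(3.8) = 82, v(4.6) = 116.4, v(5.4) = 157.2, v(6.2) = 204.4.
Sum = Δx · [v(3) + v(3.8) + v(4.6) + v(5.4) + v(6.2)].
Sum = 491.2.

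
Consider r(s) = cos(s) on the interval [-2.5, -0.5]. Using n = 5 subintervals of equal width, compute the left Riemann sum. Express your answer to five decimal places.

Δs = (-0.5 − (-2.5))/5 = 0.4.
Left endpoints: -2.5, -2.1, -1.7, -1.3, -0.9.
r(-2.5) ≈ -0.80114, r(-2.1) ≈ -0.50485, r(-1.7) ≈ -0.12884, r(-1.3) ≈ 0.26750, r(-0.9) ≈ 0.62161.
Sum = Δs · [r(-2.5) + r(-2.1) + r(-1.7) + r(-1.3) + r(-0.9)].
Sum ≈ -0.21829.

-0.21829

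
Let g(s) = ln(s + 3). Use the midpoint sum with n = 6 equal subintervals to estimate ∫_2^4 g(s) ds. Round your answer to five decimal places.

Δs = (4 − 2)/6 = 1/3.
Midpoints: 13/6, 2.5, 17/6, 19/6, 3.5, 23/6.
g(13/6) ≈ 1.64223, g(2.5) ≈ 1.70475, g(17/6) ≈ 1.76359, g(19/6) ≈ 1.81916, g(3.5) ≈ 1.87180, g(23/6) ≈ 1.92181.
Sum = Δs · [g(13/6) + g(2.5) + g(17/6) + ...].
Sum ≈ 3.57445.

3.57445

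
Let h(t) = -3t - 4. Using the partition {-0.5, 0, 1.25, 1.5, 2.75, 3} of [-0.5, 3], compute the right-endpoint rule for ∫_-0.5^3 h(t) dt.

Subinterval widths: 0.5, 1.25, 0.25, 1.25, 0.25.
Right endpoints: 0, 1.25, 1.5, 2.75, 3.
h(0) = -4, h(1.25) = -7.75, h(1.5) = -8.5, h(2.75) = -12.25, h(3) = -13.
Sum = Σ Δt_i · h(t_i).
Sum = -32.375.

-32.375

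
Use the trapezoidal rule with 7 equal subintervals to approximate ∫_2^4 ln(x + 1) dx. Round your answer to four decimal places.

Δx = (4 − 2)/7 = 2/7.
f(2) ≈ 1.0986, f(16/7) ≈ 1.1896, f(18/7) ≈ 1.2730, f(20/7) ≈ 1.3499, f(22/7) ≈ 1.4214, f(24/7) ≈ 1.4881, f(26/7) ≈ 1.5506, f(4) ≈ 1.6094.
T_7 = (Δx/2)·[f(x_0) + 2f(x_1) + ... + 2f(x_{6}) + f(x_7)].
Sum ≈ 2.7504.

2.7504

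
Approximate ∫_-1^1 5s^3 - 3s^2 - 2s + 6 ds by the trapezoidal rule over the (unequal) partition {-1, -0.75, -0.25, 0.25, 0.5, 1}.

Subinterval widths: 0.25, 0.5, 0.5, 0.25, 0.5.
f(-1) = 0, f(-0.75) = 3.703125, f(-0.25) = 6.234375, f(0.25) = 5.390625, f(0.5) = 4.875, f(1) = 6.
On each subinterval the trapezoid contributes (Δs_i/2)·[f(s_{i-1}) + f(s_i)].
Sum = 9.85546875.

9.85546875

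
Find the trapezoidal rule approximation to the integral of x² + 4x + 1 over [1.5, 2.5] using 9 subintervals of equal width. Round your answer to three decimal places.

Δx = (2.5 − 1.5)/9 = 1/9.
f(1.5) = 9.25, f(29/18) = 3253/324, f(31/18) = 3517/324, f(11/6) = 421/36, f(35/18) = 4069/324, f(37/18) = 4357/324, f(13/6) = 517/36, f(41/18) = 4957/324, f(43/18) = 5269/324, f(2.5) = 17.25.
T_9 = (Δx/2)·[f(x_0) + 2f(x_1) + ... + 2f(x_{8}) + f(x_9)].
Sum ≈ 13.085.

13.085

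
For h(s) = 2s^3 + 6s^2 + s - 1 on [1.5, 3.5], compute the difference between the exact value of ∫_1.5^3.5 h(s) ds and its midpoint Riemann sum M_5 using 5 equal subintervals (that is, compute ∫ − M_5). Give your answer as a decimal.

0.56

Exact integral: ∫_1.5^3.5 h(s) ds = 154.5.
M_5 = 153.94.
Error = 154.5 − 153.94 = 0.56.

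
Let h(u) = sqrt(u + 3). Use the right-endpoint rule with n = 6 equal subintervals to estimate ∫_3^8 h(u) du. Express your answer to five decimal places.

14.88218

Δu = (8 − 3)/6 = 5/6.
Right endpoints: 23/6, 14/3, 5.5, 19/3, 43/6, 8.
h(23/6) ≈ 2.61406, h(14/3) ≈ 2.76887, h(5.5) ≈ 2.91548, h(19/3) ≈ 3.05505, h(43/6) ≈ 3.18852, h(8) ≈ 3.31662.
Sum = Δu · [h(23/6) + h(14/3) + h(5.5) + ...].
Sum ≈ 14.88218.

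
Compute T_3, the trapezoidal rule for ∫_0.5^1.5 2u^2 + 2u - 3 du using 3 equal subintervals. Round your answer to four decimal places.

Δu = (1.5 − 0.5)/3 = 1/3.
f(0.5) = -1.5, f(5/6) = 1/18, f(7/6) = 37/18, f(1.5) = 4.5.
T_3 = (Δu/2)·[f(u_0) + 2f(u_1) + 2f(u_2) + f(u_3)].
Sum ≈ 1.2037.

1.2037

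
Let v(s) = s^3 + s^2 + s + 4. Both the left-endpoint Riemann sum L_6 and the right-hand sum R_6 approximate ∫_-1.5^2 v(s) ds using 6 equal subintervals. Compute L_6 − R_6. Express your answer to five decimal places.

L_6 ≈ 16.8994502.
R_6 ≈ 26.5973669.
L_6 − R_6 ≈ -9.69792.

-9.69792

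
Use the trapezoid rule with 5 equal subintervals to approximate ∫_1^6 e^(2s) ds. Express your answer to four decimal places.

Δs = (6 − 1)/5 = 1.
f(1) ≈ 7.3891, f(2) ≈ 54.5982, f(3) ≈ 403.4288, f(4) ≈ 2980.9580, f(5) ≈ 22026.4658, f(6) ≈ 162754.7914.
T_5 = (Δs/2)·[f(s_0) + 2f(s_1) + ... + 2f(s_{4}) + f(s_5)].
Sum ≈ 106846.5410.

106846.5410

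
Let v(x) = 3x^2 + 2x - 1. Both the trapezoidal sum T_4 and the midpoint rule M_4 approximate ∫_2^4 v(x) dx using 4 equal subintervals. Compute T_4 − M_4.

T_4 = 66.25.
M_4 = 65.875.
T_4 − M_4 = 0.375.

0.375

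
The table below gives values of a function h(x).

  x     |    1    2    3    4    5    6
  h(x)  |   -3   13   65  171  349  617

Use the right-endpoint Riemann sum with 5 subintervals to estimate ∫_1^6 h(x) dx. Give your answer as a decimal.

1215

Δx = 1.
Sum = 1·[13 + 65 + 171 + 349 + 617] = 1215.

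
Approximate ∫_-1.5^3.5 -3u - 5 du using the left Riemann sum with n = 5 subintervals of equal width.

-32.5

Δu = (3.5 − (-1.5))/5 = 1.
Left endpoints: -1.5, -0.5, 0.5, 1.5, 2.5.
f(-1.5) = -0.5, f(-0.5) = -3.5, f(0.5) = -6.5, f(1.5) = -9.5, f(2.5) = -12.5.
Sum = Δu · [f(-1.5) + f(-0.5) + f(0.5) + f(1.5) + f(2.5)].
Sum = -32.5.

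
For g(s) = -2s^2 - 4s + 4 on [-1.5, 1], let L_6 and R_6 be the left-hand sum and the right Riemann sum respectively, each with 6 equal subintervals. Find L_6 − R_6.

3.125

L_6 ≈ 11.00116.
R_6 ≈ 7.87616.
L_6 − R_6 = 3.125.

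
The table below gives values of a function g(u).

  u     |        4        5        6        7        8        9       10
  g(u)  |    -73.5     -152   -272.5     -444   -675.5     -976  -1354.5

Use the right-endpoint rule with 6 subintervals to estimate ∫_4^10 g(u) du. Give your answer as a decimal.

-3874.5

Δu = 1.
Sum = 1·[(-152) + (-272.5) + (-444) + (-675.5) + (-976) + (-1354.5)] = -3874.5.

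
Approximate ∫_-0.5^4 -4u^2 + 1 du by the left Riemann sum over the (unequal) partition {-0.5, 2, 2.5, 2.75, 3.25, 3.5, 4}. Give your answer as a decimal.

-62.4375

Subinterval widths: 2.5, 0.5, 0.25, 0.5, 0.25, 0.5.
Left endpoints: -0.5, 2, 2.5, 2.75, 3.25, 3.5.
f(-0.5) = 0, f(2) = -15, f(2.5) = -24, f(2.75) = -29.25, f(3.25) = -41.25, f(3.5) = -48.
Sum = Σ Δu_i · f(u_i).
Sum = -62.4375.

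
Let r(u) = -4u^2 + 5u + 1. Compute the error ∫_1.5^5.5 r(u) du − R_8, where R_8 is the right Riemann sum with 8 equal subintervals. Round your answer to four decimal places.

Exact integral: ∫_1.5^5.5 r(u) du ≈ -143.333333.
R_8 = -167.
Error ≈ -143.333333 − (-167) ≈ 23.6667.

23.6667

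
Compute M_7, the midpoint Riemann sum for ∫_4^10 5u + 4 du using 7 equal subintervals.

Δu = (10 − 4)/7 = 6/7.
Midpoints: 31/7, 37/7, 43/7, 7, 55/7, 61/7, 67/7.
f(31/7) = 183/7, f(37/7) = 213/7, f(43/7) = 243/7, f(7) = 39, f(55/7) = 303/7, f(61/7) = 333/7, f(67/7) = 363/7.
Sum = Δu · [f(31/7) + f(37/7) + f(43/7) + ...].
Sum = 234.

234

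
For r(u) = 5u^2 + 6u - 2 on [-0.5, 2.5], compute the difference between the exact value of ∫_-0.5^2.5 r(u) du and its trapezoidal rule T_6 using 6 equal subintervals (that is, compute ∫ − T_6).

-0.625

Exact integral: ∫_-0.5^2.5 r(u) du = 38.25.
T_6 = 38.875.
Error = 38.25 − 38.875 = -0.625.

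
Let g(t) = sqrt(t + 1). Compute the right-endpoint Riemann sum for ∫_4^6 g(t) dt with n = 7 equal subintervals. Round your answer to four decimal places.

Δt = (6 − 4)/7 = 2/7.
Right endpoints: 30/7, 32/7, 34/7, 36/7, 38/7, 40/7, 6.
g(30/7) ≈ 2.2991, g(32/7) ≈ 2.3604, g(34/7) ≈ 2.4202, g(36/7) ≈ 2.4785, g(38/7) ≈ 2.5355, g(40/7) ≈ 2.5912, g(6) ≈ 2.6458.
Sum = Δt · [g(30/7) + g(32/7) + g(34/7) + ...].
Sum ≈ 4.9516.

4.9516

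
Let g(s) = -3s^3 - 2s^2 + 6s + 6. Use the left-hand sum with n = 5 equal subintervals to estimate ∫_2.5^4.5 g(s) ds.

-227.87

Δs = (4.5 − 2.5)/5 = 0.4.
Left endpoints: 2.5, 2.9, 3.3, 3.7, 4.1.
g(2.5) = -38.375, g(2.9) = -66.587, g(3.3) = -103.791, g(3.7) = -151.139, g(4.1) = -209.783.
Sum = Δs · [g(2.5) + g(2.9) + g(3.3) + g(3.7) + g(4.1)].
Sum = -227.87.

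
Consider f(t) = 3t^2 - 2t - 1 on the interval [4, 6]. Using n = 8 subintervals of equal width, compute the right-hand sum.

137.0625

Δt = (6 − 4)/8 = 0.25.
Right endpoints: 4.25, 4.5, 4.75, 5, 5.25, 5.5, 5.75, 6.
f(4.25) = 44.6875, f(4.5) = 50.75, f(4.75) = 57.1875, f(5) = 64, f(5.25) = 71.1875, f(5.5) = 78.75, f(5.75) = 86.6875, f(6) = 95.
Sum = Δt · [f(4.25) + f(4.5) + f(4.75) + ...].
Sum = 137.0625.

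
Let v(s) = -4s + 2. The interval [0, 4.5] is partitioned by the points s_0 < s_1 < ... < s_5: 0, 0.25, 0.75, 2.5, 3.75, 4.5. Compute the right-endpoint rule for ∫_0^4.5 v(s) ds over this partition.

Subinterval widths: 0.25, 0.5, 1.75, 1.25, 0.75.
Right endpoints: 0.25, 0.75, 2.5, 3.75, 4.5.
v(0.25) = 1, v(0.75) = -1, v(2.5) = -8, v(3.75) = -13, v(4.5) = -16.
Sum = Σ Δs_i · v(s_i).
Sum = -42.5.

-42.5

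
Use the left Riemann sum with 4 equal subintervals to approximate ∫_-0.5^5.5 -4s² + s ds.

-130.5

Δs = (5.5 − (-0.5))/4 = 1.5.
Left endpoints: -0.5, 1, 2.5, 4.
f(-0.5) = -1.5, f(1) = -3, f(2.5) = -22.5, f(4) = -60.
Sum = Δs · [f(-0.5) + f(1) + f(2.5) + f(4)].
Sum = -130.5.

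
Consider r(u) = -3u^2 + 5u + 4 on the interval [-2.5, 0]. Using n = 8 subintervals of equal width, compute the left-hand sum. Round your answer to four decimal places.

Δu = (0 − (-2.5))/8 = 0.3125.
Left endpoints: -2.5, -2.1875, -1.875, -1.5625, -1.25, -0.9375, -0.625, -0.3125.
r(-2.5) = -27.25, r(-2.1875) = -21.29296875, r(-1.875) = -15.921875, r(-1.5625) = -11.13671875, r(-1.25) = -6.9375, r(-0.9375) = -3.32421875, r(-0.625) = -0.296875, r(-0.3125) = 2.14453125.
Sum = Δu · [r(-2.5) + r(-2.1875) + r(-1.875) + ...].
Sum ≈ -26.2549.

-26.2549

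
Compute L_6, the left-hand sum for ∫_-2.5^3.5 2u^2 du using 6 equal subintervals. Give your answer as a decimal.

35

Δu = (3.5 − (-2.5))/6 = 1.
Left endpoints: -2.5, -1.5, -0.5, 0.5, 1.5, 2.5.
f(-2.5) = 12.5, f(-1.5) = 4.5, f(-0.5) = 0.5, f(0.5) = 0.5, f(1.5) = 4.5, f(2.5) = 12.5.
Sum = Δu · [f(-2.5) + f(-1.5) + f(-0.5) + ...].
Sum = 35.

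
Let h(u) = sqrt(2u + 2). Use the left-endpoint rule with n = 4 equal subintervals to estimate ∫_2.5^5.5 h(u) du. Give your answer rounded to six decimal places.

9.086002

Δu = (5.5 − 2.5)/4 = 0.75.
Left endpoints: 2.5, 3.25, 4, 4.75.
h(2.5) ≈ 2.645751, h(3.25) ≈ 2.915476, h(4) ≈ 3.162278, h(4.75) ≈ 3.391165.
Sum = Δu · [h(2.5) + h(3.25) + h(4) + h(4.75)].
Sum ≈ 9.086002.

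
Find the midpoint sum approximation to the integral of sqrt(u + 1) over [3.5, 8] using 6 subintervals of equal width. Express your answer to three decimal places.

11.638

Δu = (8 − 3.5)/6 = 0.75.
Midpoints: 3.875, 4.625, 5.375, 6.125, 6.875, 7.625.
f(3.875) ≈ 2.208, f(4.625) ≈ 2.372, f(5.375) ≈ 2.525, f(6.125) ≈ 2.669, f(6.875) ≈ 2.806, f(7.625) ≈ 2.937.
Sum = Δu · [f(3.875) + f(4.625) + f(5.375) + ...].
Sum ≈ 11.638.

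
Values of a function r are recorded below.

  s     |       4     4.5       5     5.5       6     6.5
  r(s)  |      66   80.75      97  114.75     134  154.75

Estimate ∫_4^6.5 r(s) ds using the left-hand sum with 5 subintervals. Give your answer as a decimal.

246.25

Δs = 0.5.
Sum = 0.5·[66 + 80.75 + 97 + 114.75 + 134] = 246.25.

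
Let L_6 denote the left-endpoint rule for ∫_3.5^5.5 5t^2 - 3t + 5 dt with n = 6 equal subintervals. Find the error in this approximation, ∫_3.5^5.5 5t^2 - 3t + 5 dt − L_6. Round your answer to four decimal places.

Exact integral: ∫_3.5^5.5 f(t) dt ≈ 188.833333.
L_6 ≈ 175.018519.
Error ≈ 188.833333 − 175.018519 ≈ 13.8148.

13.8148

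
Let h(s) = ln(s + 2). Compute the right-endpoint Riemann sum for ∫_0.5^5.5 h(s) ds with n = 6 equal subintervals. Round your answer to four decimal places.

Δs = (5.5 − 0.5)/6 = 5/6.
Right endpoints: 4/3, 13/6, 3, 23/6, 14/3, 5.5.
h(4/3) ≈ 1.2040, h(13/6) ≈ 1.4271, h(3) ≈ 1.6094, h(23/6) ≈ 1.7636, h(14/3) ≈ 1.8971, h(5.5) ≈ 2.0149.
Sum = Δs · [h(4/3) + h(13/6) + h(3) + ...].
Sum ≈ 8.2634.

8.2634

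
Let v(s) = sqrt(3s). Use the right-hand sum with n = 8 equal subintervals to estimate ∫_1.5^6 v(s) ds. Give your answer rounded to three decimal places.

Δs = (6 − 1.5)/8 = 0.5625.
Right endpoints: 2.0625, 2.625, 3.1875, 3.75, 4.3125, 4.875, 5.4375, 6.
v(2.0625) ≈ 2.487, v(2.625) ≈ 2.806, v(3.1875) ≈ 3.092, v(3.75) ≈ 3.354, v(4.3125) ≈ 3.597, v(4.875) ≈ 3.824, v(5.4375) ≈ 4.039, v(6) ≈ 4.243.
Sum = Δs · [v(2.0625) + v(2.625) + v(3.1875) + ...].
Sum ≈ 15.437.

15.437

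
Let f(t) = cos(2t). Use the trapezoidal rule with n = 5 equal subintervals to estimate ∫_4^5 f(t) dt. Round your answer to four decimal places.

-0.7564

Δt = (5 − 4)/5 = 0.2.
f(4) ≈ -0.1455, f(4.2) ≈ -0.5193, f(4.4) ≈ -0.8111, f(4.6) ≈ -0.9748, f(4.8) ≈ -0.9847, f(5) ≈ -0.8391.
T_5 = (Δt/2)·[f(t_0) + 2f(t_1) + ... + 2f(t_{4}) + f(t_5)].
Sum ≈ -0.7564.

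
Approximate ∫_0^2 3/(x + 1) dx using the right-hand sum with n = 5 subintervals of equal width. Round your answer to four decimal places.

Δx = (2 − 0)/5 = 0.4.
Right endpoints: 0.4, 0.8, 1.2, 1.6, 2.
f(0.4) = 15/7, f(0.8) = 5/3, f(1.2) = 15/11, f(1.6) = 15/13, f(2) = 1.
Sum = Δx · [f(0.4) + f(0.8) + f(1.2) + f(1.6) + f(2)].
Sum ≈ 2.9308.

2.9308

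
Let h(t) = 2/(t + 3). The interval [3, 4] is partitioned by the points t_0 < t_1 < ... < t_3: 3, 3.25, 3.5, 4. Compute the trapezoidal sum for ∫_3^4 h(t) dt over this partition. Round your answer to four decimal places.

Subinterval widths: 0.25, 0.25, 0.5.
h(3) = 1/3, h(3.25) = 0.32, h(3.5) = 4/13, h(4) = 2/7.
On each subinterval the trapezoid contributes (Δt_i/2)·[h(t_{i-1}) + h(t_i)].
Sum ≈ 0.3085.

0.3085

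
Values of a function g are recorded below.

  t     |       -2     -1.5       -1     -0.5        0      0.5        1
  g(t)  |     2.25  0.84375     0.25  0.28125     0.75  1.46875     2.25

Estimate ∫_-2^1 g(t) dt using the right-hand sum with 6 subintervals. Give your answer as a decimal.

Δt = 0.5.
Sum = 0.5·[0.84375 + 0.25 + 0.28125 + 0.75 + 1.46875 + 2.25] = 2.921875.

2.921875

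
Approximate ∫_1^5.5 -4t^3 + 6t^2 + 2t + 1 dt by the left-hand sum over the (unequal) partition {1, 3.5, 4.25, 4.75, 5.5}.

Subinterval widths: 2.5, 0.75, 0.5, 0.75.
Left endpoints: 1, 3.5, 4.25, 4.75.
f(1) = 5, f(3.5) = -90, f(4.25) = -189.1875, f(4.75) = -282.8125.
Sum = Σ Δt_i · f(t_i).
Sum = -361.703125.

-361.703125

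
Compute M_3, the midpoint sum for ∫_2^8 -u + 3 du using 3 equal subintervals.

Δu = (8 − 2)/3 = 2.
Midpoints: 3, 5, 7.
f(3) = 0, f(5) = -2, f(7) = -4.
Sum = Δu · [f(3) + f(5) + f(7)].
Sum = -12.

-12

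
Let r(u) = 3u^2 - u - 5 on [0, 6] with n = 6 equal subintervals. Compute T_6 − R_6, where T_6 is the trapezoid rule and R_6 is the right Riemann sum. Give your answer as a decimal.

T_6 = 171.
R_6 = 222.
T_6 − R_6 = -51.

-51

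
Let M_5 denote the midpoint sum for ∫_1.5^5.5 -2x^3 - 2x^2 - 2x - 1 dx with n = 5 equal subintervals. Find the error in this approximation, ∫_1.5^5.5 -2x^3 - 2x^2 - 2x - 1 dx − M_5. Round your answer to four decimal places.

Exact integral: ∫_1.5^5.5 f(x) dx ≈ -595.666667.
M_5 = -590.76.
Error ≈ -595.666667 − (-590.76) ≈ -4.9067.

-4.9067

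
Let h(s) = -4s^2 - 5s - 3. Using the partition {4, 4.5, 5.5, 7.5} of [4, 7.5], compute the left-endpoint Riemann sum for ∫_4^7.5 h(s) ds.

-453

Subinterval widths: 0.5, 1, 2.
Left endpoints: 4, 4.5, 5.5.
h(4) = -87, h(4.5) = -106.5, h(5.5) = -151.5.
Sum = Σ Δs_i · h(s_i).
Sum = -453.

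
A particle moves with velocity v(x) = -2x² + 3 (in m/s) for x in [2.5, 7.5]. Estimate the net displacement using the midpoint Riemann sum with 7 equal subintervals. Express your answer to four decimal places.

-255.4082

Δx = (7.5 − 2.5)/7 = 5/7.
Midpoints: 20/7, 25/7, 30/7, 5, 40/7, 45/7, 50/7.
v(20/7) = -653/49, v(25/7) = -1103/49, v(30/7) = -1653/49, v(5) = -47, v(40/7) = -3053/49, v(45/7) = -3903/49, v(50/7) = -4853/49.
Sum = Δx · [v(20/7) + v(25/7) + v(30/7) + ...].
Sum ≈ -255.4082.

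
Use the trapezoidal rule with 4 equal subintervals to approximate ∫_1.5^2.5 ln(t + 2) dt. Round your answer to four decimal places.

Δt = (2.5 − 1.5)/4 = 0.25.
f(1.5) ≈ 1.2528, f(1.75) ≈ 1.3218, f(2) ≈ 1.3863, f(2.25) ≈ 1.4469, f(2.5) ≈ 1.5041.
T_4 = (Δt/2)·[f(t_0) + 2f(t_1) + 2f(t_2) + 2f(t_3) + f(t_4)].
Sum ≈ 1.3833.

1.3833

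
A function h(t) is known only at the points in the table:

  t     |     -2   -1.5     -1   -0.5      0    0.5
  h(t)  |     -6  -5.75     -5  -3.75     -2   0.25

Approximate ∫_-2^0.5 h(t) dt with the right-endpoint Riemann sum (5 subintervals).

-8.125

Δt = 0.5.
Sum = 0.5·[(-5.75) + (-5) + (-3.75) + (-2) + 0.25] = -8.125.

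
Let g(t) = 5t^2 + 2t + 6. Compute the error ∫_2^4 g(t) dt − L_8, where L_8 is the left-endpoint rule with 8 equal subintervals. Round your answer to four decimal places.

7.8958

Exact integral: ∫_2^4 g(t) dt ≈ 117.333333.
L_8 = 109.4375.
Error ≈ 117.333333 − 109.4375 ≈ 7.8958.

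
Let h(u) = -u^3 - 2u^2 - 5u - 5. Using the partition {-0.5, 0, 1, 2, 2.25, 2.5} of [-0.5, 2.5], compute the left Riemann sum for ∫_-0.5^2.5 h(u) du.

Subinterval widths: 0.5, 1, 1, 0.25, 0.25.
Left endpoints: -0.5, 0, 1, 2, 2.25.
h(-0.5) = -2.875, h(0) = -5, h(1) = -13, h(2) = -31, h(2.25) = -37.765625.
Sum = Σ Δu_i · h(u_i).
Sum = -36.62890625.

-36.62890625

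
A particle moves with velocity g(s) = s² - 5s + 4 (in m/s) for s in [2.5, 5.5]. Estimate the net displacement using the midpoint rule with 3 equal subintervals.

2

Δs = (5.5 − 2.5)/3 = 1.
Midpoints: 3, 4, 5.
g(3) = -2, g(4) = 0, g(5) = 4.
Sum = Δs · [g(3) + g(4) + g(5)].
Sum = 2.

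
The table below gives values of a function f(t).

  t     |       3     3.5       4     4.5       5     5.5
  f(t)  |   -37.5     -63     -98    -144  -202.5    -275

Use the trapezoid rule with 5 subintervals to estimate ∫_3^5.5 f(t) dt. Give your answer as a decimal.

-331.875

Δt = 0.5.
T_5 = (0.5/2)·[(-37.5) + 2·(-63) + 2·(-98) + 2·(-144) + 2·(-202.5) + (-275)] = -331.875.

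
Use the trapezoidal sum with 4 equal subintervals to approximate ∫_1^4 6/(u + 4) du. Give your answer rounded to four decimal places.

2.8269

Δu = (4 − 1)/4 = 0.75.
f(1) = 1.2, f(1.75) = 24/23, f(2.5) = 12/13, f(3.25) = 24/29, f(4) = 0.75.
T_4 = (Δu/2)·[f(u_0) + 2f(u_1) + 2f(u_2) + 2f(u_3) + f(u_4)].
Sum ≈ 2.8269.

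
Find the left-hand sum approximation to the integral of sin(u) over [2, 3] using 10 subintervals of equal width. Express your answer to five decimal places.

Δu = (3 − 2)/10 = 0.1.
Left endpoints: 2, 2.1, 2.2, 2.3, 2.4, 2.5, 2.6, 2.7, 2.8, 2.9.
f(2) ≈ 0.90930, f(2.1) ≈ 0.86321, f(2.2) ≈ 0.80850, f(2.3) ≈ 0.74571, f(2.4) ≈ 0.67546, f(2.5) ≈ 0.59847, f(2.6) ≈ 0.51550, f(2.7) ≈ 0.42738, f(2.8) ≈ 0.33499, f(2.9) ≈ 0.23925.
Sum = Δu · [f(2) + f(2.1) + f(2.2) + ...].
Sum ≈ 0.61178.

0.61178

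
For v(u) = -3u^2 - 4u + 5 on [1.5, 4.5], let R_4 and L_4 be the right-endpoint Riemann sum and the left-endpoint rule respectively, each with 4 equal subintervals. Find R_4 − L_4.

-49.5

R_4 = -134.34375.
L_4 = -84.84375.
R_4 − L_4 = -49.5.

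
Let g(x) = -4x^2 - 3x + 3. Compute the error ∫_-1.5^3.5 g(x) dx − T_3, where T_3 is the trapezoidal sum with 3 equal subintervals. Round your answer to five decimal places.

9.25926

Exact integral: ∫_-1.5^3.5 g(x) dx ≈ -61.6666667.
T_3 ≈ -70.9259259.
Error ≈ -61.6666667 − (-70.9259259) ≈ 9.25926.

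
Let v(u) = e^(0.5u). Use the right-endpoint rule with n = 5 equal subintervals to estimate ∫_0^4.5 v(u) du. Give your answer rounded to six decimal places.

21.080452

Δu = (4.5 − 0)/5 = 0.9.
Right endpoints: 0.9, 1.8, 2.7, 3.6, 4.5.
v(0.9) ≈ 1.568312, v(1.8) ≈ 2.459603, v(2.7) ≈ 3.857426, v(3.6) ≈ 6.049647, v(4.5) ≈ 9.487736.
Sum = Δu · [v(0.9) + v(1.8) + v(2.7) + v(3.6) + v(4.5)].
Sum ≈ 21.080452.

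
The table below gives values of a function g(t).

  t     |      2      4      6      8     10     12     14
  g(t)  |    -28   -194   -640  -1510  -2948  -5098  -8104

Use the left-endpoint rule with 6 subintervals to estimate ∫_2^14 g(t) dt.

Δt = 2.
Sum = 2·[(-28) + (-194) + (-640) + (-1510) + (-2948) + (-5098)] = -20836.

-20836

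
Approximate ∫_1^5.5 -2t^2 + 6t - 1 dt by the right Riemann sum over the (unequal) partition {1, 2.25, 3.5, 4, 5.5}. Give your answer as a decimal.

Subinterval widths: 1.25, 1.25, 0.5, 1.5.
Right endpoints: 2.25, 3.5, 4, 5.5.
f(2.25) = 2.375, f(3.5) = -4.5, f(4) = -9, f(5.5) = -28.5.
Sum = Σ Δt_i · f(t_i).
Sum = -49.90625.

-49.90625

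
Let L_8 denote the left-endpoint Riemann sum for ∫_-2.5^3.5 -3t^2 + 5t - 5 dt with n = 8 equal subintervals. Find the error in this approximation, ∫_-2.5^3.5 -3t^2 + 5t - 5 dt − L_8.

6.1875

Exact integral: ∫_-2.5^3.5 f(t) dt = -73.5.
L_8 = -79.6875.
Error = -73.5 − (-79.6875) = 6.1875.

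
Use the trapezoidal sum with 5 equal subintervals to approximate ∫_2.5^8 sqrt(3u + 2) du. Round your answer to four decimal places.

22.9348

Δu = (8 − 2.5)/5 = 1.1.
f(2.5) ≈ 3.0822, f(3.6) ≈ 3.5777, f(4.7) ≈ 4.0125, f(5.8) ≈ 4.4045, f(6.9) ≈ 4.7645, f(8) ≈ 5.0990.
T_5 = (Δu/2)·[f(u_0) + 2f(u_1) + ... + 2f(u_{4}) + f(u_5)].
Sum ≈ 22.9348.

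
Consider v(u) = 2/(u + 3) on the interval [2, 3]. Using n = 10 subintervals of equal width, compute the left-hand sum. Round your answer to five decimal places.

Δu = (3 − 2)/10 = 0.1.
Left endpoints: 2, 2.1, 2.2, 2.3, 2.4, 2.5, 2.6, 2.7, 2.8, 2.9.
v(2) = 0.4, v(2.1) = 20/51, v(2.2) = 5/13, v(2.3) = 20/53, v(2.4) = 10/27, v(2.5) = 4/11, v(2.6) = 5/14, v(2.7) = 20/57, v(2.8) = 10/29, v(2.9) = 20/59.
Sum = Δu · [v(2) + v(2.1) + v(2.2) + ...].
Sum ≈ 0.36800.

0.36800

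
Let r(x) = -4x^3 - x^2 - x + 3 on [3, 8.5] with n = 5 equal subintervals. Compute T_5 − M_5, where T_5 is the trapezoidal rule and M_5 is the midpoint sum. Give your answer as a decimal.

T_5 = -5427.5375.
M_5 = -5311.075.
T_5 − M_5 = -116.4625.

-116.4625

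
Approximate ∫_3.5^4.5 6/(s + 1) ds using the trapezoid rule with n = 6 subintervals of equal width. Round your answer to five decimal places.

Δs = (4.5 − 3.5)/6 = 1/6.
f(3.5) = 4/3, f(11/3) = 9/7, f(23/6) = 36/29, f(4) = 1.2, f(25/6) = 36/31, f(13/3) = 1.125, f(4.5) = 12/11.
T_6 = (Δs/2)·[f(s_0) + 2f(s_1) + ... + 2f(s_{5}) + f(s_6)].
Sum ≈ 1.20425.

1.20425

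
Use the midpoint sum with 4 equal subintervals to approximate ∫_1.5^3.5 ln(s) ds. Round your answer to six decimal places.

1.780401

Δs = (3.5 − 1.5)/4 = 0.5.
Midpoints: 1.75, 2.25, 2.75, 3.25.
f(1.75) ≈ 0.559616, f(2.25) ≈ 0.810930, f(2.75) ≈ 1.011601, f(3.25) ≈ 1.178655.
Sum = Δs · [f(1.75) + f(2.25) + f(2.75) + f(3.25)].
Sum ≈ 1.780401.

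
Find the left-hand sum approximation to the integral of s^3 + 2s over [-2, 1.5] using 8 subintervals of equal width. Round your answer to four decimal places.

Δs = (1.5 − (-2))/8 = 0.4375.
Left endpoints: -2, -1.5625, -1.125, -0.6875, -0.25, 0.1875, 0.625, 1.0625.
f(-2) = -12, f(-1.5625) = -28425/4096, f(-1.125) = -1881/512, f(-0.6875) = -6963/4096, f(-0.25) = -0.515625, f(0.1875) = 1563/4096, f(0.625) = 765/512, f(1.0625) = 13617/4096.
Sum = Δs · [f(-2) + f(-1.5625) + f(-1.125) + ...].
Sum ≈ -8.5876.

-8.5876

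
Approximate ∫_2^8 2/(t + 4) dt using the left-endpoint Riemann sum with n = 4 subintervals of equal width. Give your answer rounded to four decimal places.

1.5190

Δt = (8 − 2)/4 = 1.5.
Left endpoints: 2, 3.5, 5, 6.5.
f(2) = 1/3, f(3.5) = 4/15, f(5) = 2/9, f(6.5) = 4/21.
Sum = Δt · [f(2) + f(3.5) + f(5) + f(6.5)].
Sum ≈ 1.5190.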